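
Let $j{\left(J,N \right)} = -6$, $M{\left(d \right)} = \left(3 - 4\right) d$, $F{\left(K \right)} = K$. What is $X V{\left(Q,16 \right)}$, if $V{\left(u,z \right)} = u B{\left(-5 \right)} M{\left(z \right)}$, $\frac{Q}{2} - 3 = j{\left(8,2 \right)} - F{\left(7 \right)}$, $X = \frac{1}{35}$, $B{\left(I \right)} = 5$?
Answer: $\frac{320}{7} \approx 45.714$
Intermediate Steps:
$M{\left(d \right)} = - d$
$X = \frac{1}{35} \approx 0.028571$
$Q = -20$ ($Q = 6 + 2 \left(-6 - 7\right) = 6 + 2 \left(-13\right) = 6 - 26 = -20$)
$V{\left(u,z \right)} = - 5 u z$ ($V{\left(u,z \right)} = u 5 \left(- z\right) = 5 u \left(- z\right) = - 5 u z$)
$X V{\left(Q,16 \right)} = \frac{\left(-5\right) \left(-20\right) 16}{35} = \frac{1}{35} \cdot 1600 = \frac{320}{7}$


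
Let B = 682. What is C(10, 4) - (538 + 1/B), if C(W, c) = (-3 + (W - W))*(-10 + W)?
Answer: -366917/682 ≈ -538.00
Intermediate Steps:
C(W, c) = 30 - 3*W (C(W, c) = (-3 + 0)*(-10 + W) = -3*(-10 + W) = 30 - 3*W)
C(10, 4) - (538 + 1/B) = (30 - 3*10) - (538 + 1/682) = (30 - 30) - (538 + 1/682) = 0 - 1*366917/682 = 0 - 366917/682 = -366917/682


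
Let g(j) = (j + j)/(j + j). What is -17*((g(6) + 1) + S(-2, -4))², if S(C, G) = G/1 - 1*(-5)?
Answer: -153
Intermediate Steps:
S(C, G) = 5 + G (S(C, G) = G*1 + 5 = G + 5 = 5 + G)
g(j) = 1 (g(j) = (2*j)/((2*j)) = (2*j)*(1/(2*j)) = 1)
-17*((g(6) + 1) + S(-2, -4))² = -17*((1 + 1) + (5 - 4))² = -17*(2 + 1)² = -17*3² = -17*9 = -153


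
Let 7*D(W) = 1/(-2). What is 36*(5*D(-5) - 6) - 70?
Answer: -2092/7 ≈ -298.86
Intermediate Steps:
D(W) = -1/14 (D(W) = (1/7)/(-2) = (1/7)*(-1/2) = -1/14)
36*(5*D(-5) - 6) - 70 = 36*(5*(-1/14) - 6) - 70 = 36*(-5/14 - 6) - 70 = 36*(-89/14) - 70 = -1602/7 - 70 = -2092/7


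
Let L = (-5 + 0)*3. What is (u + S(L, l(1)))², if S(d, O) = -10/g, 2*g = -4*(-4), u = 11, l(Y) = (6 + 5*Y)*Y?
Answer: 1521/16 ≈ 95.063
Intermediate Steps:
l(Y) = Y*(6 + 5*Y)
L = -15 (L = -5*3 = -15)
g = 8 (g = (-4*(-4))/2 = (½)*16 = 8)
S(d, O) = -5/4 (S(d, O) = -10/8 = -10*⅛ = -5/4)
(u + S(L, l(1)))² = (11 - 5/4)² = (39/4)² = 1521/16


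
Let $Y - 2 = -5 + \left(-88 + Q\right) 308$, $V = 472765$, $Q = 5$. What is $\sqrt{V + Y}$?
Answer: $\sqrt{447198} \approx 668.73$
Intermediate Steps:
$Y = -25567$ ($Y = 2 + \left(-5 + \left(-88 + 5\right) 308\right) = 2 - 25569 = -25567$)
$\sqrt{V + Y} = \sqrt{472765 - 25567} = \sqrt{447198}$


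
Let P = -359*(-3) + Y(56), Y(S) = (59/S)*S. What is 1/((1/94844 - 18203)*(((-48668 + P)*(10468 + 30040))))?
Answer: 23711/831035792464002684 ≈ 2.8532e-14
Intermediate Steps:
Y(S) = 59
P = 1136 (P = -359*(-3) + 59 = 1077 + 59 = 1136)
1/((1/94844 - 18203)*(((-48668 + P)*(10468 + 30040)))) = 1/((1/94844 - 18203)*(((-48668 + 1136)*(10468 + 30040)))) = 1/((1/94844 - 18203)*((-47532*40508))) = 1/(-1726445331/94844*(-1925426256)) = -94844/1726445331*(-1/1925426256) = 23711/831035792464002684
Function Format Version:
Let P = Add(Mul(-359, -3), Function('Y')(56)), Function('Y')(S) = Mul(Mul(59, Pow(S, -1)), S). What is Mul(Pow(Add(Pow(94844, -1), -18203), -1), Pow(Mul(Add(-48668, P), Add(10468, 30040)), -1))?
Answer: Rational(23711, 831035792464002684) ≈ 2.8532e-14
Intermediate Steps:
Function('Y')(S) = 59
P = 1136 (P = Add(Mul(-359, -3), 59) = Add(1077, 59) = 1136)
Mul(Pow(Add(Pow(94844, -1), -18203), -1), Pow(Mul(Add(-48668, P), Add(10468, 30040)), -1)) = Mul(Pow(Add(Pow(94844, -1), -18203), -1), Pow(Mul(Add(-48668, 1136), Add(10468, 30040)), -1)) = Mul(Pow(Add(Rational(1, 94844), -18203), -1), Pow(Mul(-47532, 40508), -1)) = Mul(Pow(Rational(-1726445331, 94844), -1), Pow(-1925426256, -1)) = Mul(Rational(-94844, 1726445331), Rational(-1, 1925426256)) = Rational(23711, 831035792464002684)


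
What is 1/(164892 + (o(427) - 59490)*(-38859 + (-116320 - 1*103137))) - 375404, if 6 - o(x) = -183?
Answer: -5750649452051231/15318562008 ≈ -3.7540e+5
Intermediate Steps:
o(x) = 189 (o(x) = 6 - 1*(-183) = 6 + 183 = 189)
1/(164892 + (o(427) - 59490)*(-38859 + (-116320 - 1*103137))) - 375404 = 1/(164892 + (189 - 59490)*(-38859 + (-116320 - 1*103137))) - 375404 = 1/(164892 - 59301*(-38859 + (-116320 - 103137))) - 375404 = 1/(164892 - 59301*(-38859 - 219457)) - 375404 = 1/(164892 - 59301*(-258316)) - 375404 = 1/(164892 + 15318397116) - 375404 = 1/15318562008 - 375404 = -5750649452051231/15318562008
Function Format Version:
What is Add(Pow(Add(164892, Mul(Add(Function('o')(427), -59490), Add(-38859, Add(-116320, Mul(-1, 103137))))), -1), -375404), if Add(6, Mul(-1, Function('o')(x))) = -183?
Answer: Rational(-5750649452051231, 15318562008) ≈ -3.7540e+5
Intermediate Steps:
Function('o')(x) = 189 (Function('o')(x) = Add(6, Mul(-1, -183)) = Add(6, 183) = 189)
Add(Pow(Add(164892, Mul(Add(Function('o')(427), -59490), Add(-38859, Add(-116320, Mul(-1, 103137))))), -1), -375404) = Add(Pow(Add(164892, Mul(Add(189, -59490), Add(-38859, Add(-116320, Mul(-1, 103137))))), -1), -375404) = Add(Pow(Add(164892, Mul(-59301, Add(-38859, Add(-116320, -103137)))), -1), -375404) = Add(Pow(Add(164892, Mul(-59301, Add(-38859, -219457))), -1), -375404) = Add(Pow(Add(164892, Mul(-59301, -258316)), -1), -375404) = Add(Pow(Add(164892, 15318397116), -1), -375404) = Add(Pow(15318562008, -1), -375404) = Add(Rational(1, 15318562008), -375404) = Rational(-5750649452051231, 15318562008)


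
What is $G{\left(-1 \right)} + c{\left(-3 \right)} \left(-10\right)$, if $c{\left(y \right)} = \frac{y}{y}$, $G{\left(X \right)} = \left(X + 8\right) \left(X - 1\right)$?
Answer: $-24$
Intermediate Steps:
$G{\left(X \right)} = \left(-1 + X\right) \left(8 + X\right)$ ($G{\left(X \right)} = \left(8 + X\right) \left(-1 + X\right) = \left(-1 + X\right) \left(8 + X\right)$)
$c{\left(y \right)} = 1$
$G{\left(-1 \right)} + c{\left(-3 \right)} \left(-10\right) = \left(-8 + \left(-1\right)^{2} + 7 \left(-1\right)\right) + 1 \left(-10\right) = \left(-8 + 1 - 7\right) - 10 = -14 - 10 = -24$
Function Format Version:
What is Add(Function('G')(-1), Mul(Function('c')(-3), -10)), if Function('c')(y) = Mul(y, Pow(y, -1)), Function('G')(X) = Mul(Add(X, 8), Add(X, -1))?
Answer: -24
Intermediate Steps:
Function('G')(X) = Mul(Add(-1, X), Add(8, X)) (Function('G')(X) = Mul(Add(8, X), Add(-1, X)) = Mul(Add(-1, X), Add(8, X)))
Function('c')(y) = 1
Add(Function('G')(-1), Mul(Function('c')(-3), -10)) = Add(Add(-8, Pow(-1, 2), Mul(7, -1)), Mul(1, -10)) = Add(Add(-8, 1, -7), -10) = Add(-14, -10) = -24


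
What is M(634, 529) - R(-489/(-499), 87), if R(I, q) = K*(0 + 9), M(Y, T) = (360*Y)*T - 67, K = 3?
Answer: 120738866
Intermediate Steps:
M(Y, T) = -67 + 360*T*Y (M(Y, T) = 360*T*Y - 67 = -67 + 360*T*Y)
R(I, q) = 27 (R(I, q) = 3*(0 + 9) = 3*9 = 27)
M(634, 529) - R(-489/(-499), 87) = (-67 + 360*529*634) - 1*27 = (-67 + 120738960) - 27 = 120738893 - 27 = 120738866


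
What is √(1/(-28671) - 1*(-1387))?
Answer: 2*√285037591899/28671 ≈ 37.242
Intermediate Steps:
√(1/(-28671) - 1*(-1387)) = √(-1/28671 + 1387) = √(39766676/28671) = 2*√285037591899/28671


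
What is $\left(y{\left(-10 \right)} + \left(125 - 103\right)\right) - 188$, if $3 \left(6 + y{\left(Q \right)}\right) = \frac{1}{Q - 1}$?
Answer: $- \frac{5677}{33} \approx -172.03$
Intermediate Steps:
$y{\left(Q \right)} = -6 + \frac{1}{3 \left(-1 + Q\right)}$ ($y{\left(Q \right)} = -6 + \frac{1}{3 \left(Q - 1\right)} = -6 + \frac{1}{3 \left(-1 + Q\right)}$)
$\left(y{\left(-10 \right)} + \left(125 - 103\right)\right) - 188 = \left(\frac{19 - -180}{3 \left(-1 - 10\right)} + \left(125 - 103\right)\right) - 188 = \left(\frac{19 + 180}{3 \left(-11\right)} + 22\right) - 188 = \left(\frac{1}{3} \left(- \frac{1}{11}\right) 199 + 22\right) - 188 = \left(- \frac{199}{33} + 22\right) - 188 = \frac{527}{33} - 188 = - \frac{5677}{33}$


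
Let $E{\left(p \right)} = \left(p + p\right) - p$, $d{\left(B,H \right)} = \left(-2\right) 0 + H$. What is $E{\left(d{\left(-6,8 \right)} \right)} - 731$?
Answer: $-723$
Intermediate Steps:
$d{\left(B,H \right)} = H$ ($d{\left(B,H \right)} = 0 + H = H$)
$E{\left(p \right)} = p$ ($E{\left(p \right)} = 2 p - p = p$)
$E{\left(d{\left(-6,8 \right)} \right)} - 731 = 8 - 731 = -723$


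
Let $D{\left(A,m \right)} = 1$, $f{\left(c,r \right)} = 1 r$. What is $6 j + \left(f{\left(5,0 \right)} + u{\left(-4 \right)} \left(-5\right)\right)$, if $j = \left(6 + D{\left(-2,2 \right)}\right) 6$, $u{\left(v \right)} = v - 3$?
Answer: $287$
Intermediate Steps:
$f{\left(c,r \right)} = r$
$u{\left(v \right)} = -3 + v$ ($u{\left(v \right)} = v - 3 = -3 + v$)
$j = 42$ ($j = \left(6 + 1\right) 6 = 7 \cdot 6 = 42$)
$6 j + \left(f{\left(5,0 \right)} + u{\left(-4 \right)} \left(-5\right)\right) = 6 \cdot 42 + \left(0 + \left(-3 - 4\right) \left(-5\right)\right) = 252 + \left(0 - -35\right) = 252 + \left(0 + 35\right) = 252 + 35 = 287$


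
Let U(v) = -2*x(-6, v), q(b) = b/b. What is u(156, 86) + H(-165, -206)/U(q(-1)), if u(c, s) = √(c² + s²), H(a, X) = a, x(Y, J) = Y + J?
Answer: -33/2 + 2*√7933 ≈ 161.63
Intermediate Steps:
x(Y, J) = J + Y
q(b) = 1
U(v) = 12 - 2*v (U(v) = -2*(v - 6) = -2*(-6 + v) = 12 - 2*v)
u(156, 86) + H(-165, -206)/U(q(-1)) = √(156² + 86²) - 165/(12 - 2*1) = √(24336 + 7396) - 165/(12 - 2) = √31732 - 165/10 = 2*√7933 - 165*⅒ = 2*√7933 - 33/2 = -33/2 + 2*√7933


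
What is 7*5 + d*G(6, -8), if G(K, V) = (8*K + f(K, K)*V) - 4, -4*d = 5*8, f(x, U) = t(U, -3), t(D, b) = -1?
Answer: -485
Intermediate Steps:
f(x, U) = -1
d = -10 (d = -5*8/4 = -1/4*40 = -10)
G(K, V) = -4 - V + 8*K (G(K, V) = (8*K - V) - 4 = (-V + 8*K) - 4 = -4 - V + 8*K)
7*5 + d*G(6, -8) = 7*5 - 10*(-4 - 1*(-8) + 8*6) = 35 - 10*(-4 + 8 + 48) = 35 - 10*52 = 35 - 520 = -485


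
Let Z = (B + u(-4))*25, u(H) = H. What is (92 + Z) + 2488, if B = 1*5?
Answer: 2605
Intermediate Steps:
B = 5
Z = 25 (Z = (5 - 4)*25 = 1*25 = 25)
(92 + Z) + 2488 = (92 + 25) + 2488 = 117 + 2488 = 2605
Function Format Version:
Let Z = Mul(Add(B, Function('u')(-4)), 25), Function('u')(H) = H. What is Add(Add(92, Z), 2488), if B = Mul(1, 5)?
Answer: 2605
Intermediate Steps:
B = 5
Z = 25 (Z = Mul(Add(5, -4), 25) = Mul(1, 25) = 25)
Add(Add(92, Z), 2488) = Add(Add(92, 25), 2488) = Add(117, 2488) = 2605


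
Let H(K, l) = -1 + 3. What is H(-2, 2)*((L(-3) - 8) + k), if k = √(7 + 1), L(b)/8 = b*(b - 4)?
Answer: 320 + 4*√2 ≈ 325.66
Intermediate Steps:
L(b) = 8*b*(-4 + b) (L(b) = 8*(b*(b - 4)) = 8*(b*(-4 + b)) = 8*b*(-4 + b))
H(K, l) = 2
k = 2*√2 (k = √8 = 2*√2 ≈ 2.8284)
H(-2, 2)*((L(-3) - 8) + k) = 2*((8*(-3)*(-4 - 3) - 8) + 2*√2) = 2*((8*(-3)*(-7) - 8) + 2*√2) = 2*((168 - 8) + 2*√2) = 2*(160 + 2*√2) = 320 + 4*√2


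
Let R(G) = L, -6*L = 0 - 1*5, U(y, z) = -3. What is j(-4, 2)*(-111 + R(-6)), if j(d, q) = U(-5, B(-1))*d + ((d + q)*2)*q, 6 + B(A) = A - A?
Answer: -1322/3 ≈ -440.67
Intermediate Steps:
B(A) = -6 (B(A) = -6 + (A - A) = -6 + 0 = -6)
j(d, q) = -3*d + q*(2*d + 2*q) (j(d, q) = -3*d + ((d + q)*2)*q = -3*d + (2*d + 2*q)*q = -3*d + q*(2*d + 2*q))
L = ⅚ (L = -(0 - 1*5)/6 = -(0 - 5)/6 = -⅙*(-5) = ⅚ ≈ 0.83333)
R(G) = ⅚
j(-4, 2)*(-111 + R(-6)) = (-3*(-4) + 2*2² + 2*(-4)*2)*(-111 + ⅚) = (12 + 2*4 - 16)*(-661/6) = (12 + 8 - 16)*(-661/6) = 4*(-661/6) = -1322/3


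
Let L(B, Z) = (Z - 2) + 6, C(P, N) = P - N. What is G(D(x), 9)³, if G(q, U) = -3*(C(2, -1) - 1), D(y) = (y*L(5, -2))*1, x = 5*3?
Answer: -216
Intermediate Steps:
x = 15
L(B, Z) = 4 + Z (L(B, Z) = (-2 + Z) + 6 = 4 + Z)
D(y) = 2*y (D(y) = (y*(4 - 2))*1 = (y*2)*1 = (2*y)*1 = 2*y)
G(q, U) = -6 (G(q, U) = -3*((2 - 1*(-1)) - 1) = -3*((2 + 1) - 1) = -3*(3 - 1) = -3*2 = -6)
G(D(x), 9)³ = (-6)³ = -216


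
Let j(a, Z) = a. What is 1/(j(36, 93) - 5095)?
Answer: -1/5059 ≈ -0.00019767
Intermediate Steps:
1/(j(36, 93) - 5095) = 1/(36 - 5095) = 1/(-5059) = -1/5059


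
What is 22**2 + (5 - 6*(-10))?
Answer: 549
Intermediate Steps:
22**2 + (5 - 6*(-10)) = 484 + (5 + 60) = 484 + 65 = 549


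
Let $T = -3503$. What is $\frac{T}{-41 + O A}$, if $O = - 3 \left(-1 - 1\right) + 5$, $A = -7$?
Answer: $\frac{3503}{118} \approx 29.686$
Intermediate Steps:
$O = 11$ ($O = - 3 \left(-1 - 1\right) + 5 = \left(-3\right) \left(-2\right) + 5 = 6 + 5 = 11$)
$\frac{T}{-41 + O A} = - \frac{3503}{-41 + 11 \left(-7\right)} = - \frac{3503}{-41 - 77} = - \frac{3503}{-118} = \left(-3503\right) \left(- \frac{1}{118}\right) = \frac{3503}{118}$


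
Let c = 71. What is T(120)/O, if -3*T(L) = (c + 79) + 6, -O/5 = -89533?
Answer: -52/447665 ≈ -0.00011616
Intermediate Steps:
O = 447665 (O = -5*(-89533) = 447665)
T(L) = -52 (T(L) = -((71 + 79) + 6)/3 = -(150 + 6)/3 = -1/3*156 = -52)
T(120)/O = -52/447665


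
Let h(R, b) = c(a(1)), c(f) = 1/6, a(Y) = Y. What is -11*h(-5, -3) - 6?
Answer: -47/6 ≈ -7.8333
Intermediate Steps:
c(f) = ⅙
h(R, b) = ⅙
-11*h(-5, -3) - 6 = -11*⅙ - 6 = -11/6 - 6 = -47/6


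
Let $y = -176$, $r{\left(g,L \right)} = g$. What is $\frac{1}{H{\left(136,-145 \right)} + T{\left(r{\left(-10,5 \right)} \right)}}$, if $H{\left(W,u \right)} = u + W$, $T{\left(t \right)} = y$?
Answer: $- \frac{1}{185} \approx -0.0054054$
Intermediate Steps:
$T{\left(t \right)} = -176$
$H{\left(W,u \right)} = W + u$
$\frac{1}{H{\left(136,-145 \right)} + T{\left(r{\left(-10,5 \right)} \right)}} = \frac{1}{\left(136 - 145\right) - 176} = \frac{1}{-9 - 176} = \frac{1}{-185} = - \frac{1}{185}$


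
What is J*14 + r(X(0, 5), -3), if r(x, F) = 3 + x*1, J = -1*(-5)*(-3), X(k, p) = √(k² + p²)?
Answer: -202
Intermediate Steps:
J = -15 (J = 5*(-3) = -15)
r(x, F) = 3 + x
J*14 + r(X(0, 5), -3) = -15*14 + (3 + √(0² + 5²)) = -210 + (3 + √(0 + 25)) = -210 + (3 + √25) = -210 + (3 + 5) = -210 + 8 = -202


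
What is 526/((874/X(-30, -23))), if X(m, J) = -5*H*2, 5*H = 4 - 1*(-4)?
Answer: -4208/437 ≈ -9.6293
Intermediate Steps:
H = 8/5 (H = (4 - 1*(-4))/5 = (4 + 4)/5 = (⅕)*8 = 8/5 ≈ 1.6000)
X(m, J) = -16 (X(m, J) = -5*8/5*2 = -8*2 = -16)
526/((874/X(-30, -23))) = 526/((874/(-16))) = 526/((874*(-1/16))) = 526/(-437/8) = 526*(-8/437) = -4208/437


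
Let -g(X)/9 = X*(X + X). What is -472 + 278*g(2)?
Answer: -20488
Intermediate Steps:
g(X) = -18*X**2 (g(X) = -9*X*(X + X) = -9*X*2*X = -18*X**2)
-472 + 278*g(2) = -472 + 278*(-18*2**2) = -472 + 278*(-18*4) = -472 + 278*(-72) = -472 - 20016 = -20488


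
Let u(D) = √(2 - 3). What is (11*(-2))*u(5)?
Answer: -22*I ≈ -22.0*I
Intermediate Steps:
u(D) = I (u(D) = √(-1) = I)
(11*(-2))*u(5) = (11*(-2))*I = -22*I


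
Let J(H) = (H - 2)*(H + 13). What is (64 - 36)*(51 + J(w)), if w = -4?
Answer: -84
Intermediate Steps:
J(H) = (-2 + H)*(13 + H)
(64 - 36)*(51 + J(w)) = (64 - 36)*(51 + (-26 + (-4)² + 11*(-4))) = 28*(51 + (-26 + 16 - 44)) = 28*(51 - 54) = 28*(-3) = -84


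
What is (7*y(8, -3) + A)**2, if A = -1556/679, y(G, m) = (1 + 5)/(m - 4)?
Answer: 31696900/461041 ≈ 68.751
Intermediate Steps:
y(G, m) = 6/(-4 + m)
A = -1556/679 (A = -1556*1/679 = -1556/679 ≈ -2.2916)
(7*y(8, -3) + A)**2 = (7*(6/(-4 - 3)) - 1556/679)**2 = (7*(6/(-7)) - 1556/679)**2 = (7*(6*(-1/7)) - 1556/679)**2 = (7*(-6/7) - 1556/679)**2 = (-6 - 1556/679)**2 = (-5630/679)**2 = 31696900/461041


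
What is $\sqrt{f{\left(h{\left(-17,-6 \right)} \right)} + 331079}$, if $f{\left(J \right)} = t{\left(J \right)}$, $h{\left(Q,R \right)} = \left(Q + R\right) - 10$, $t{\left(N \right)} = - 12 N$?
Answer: $5 \sqrt{13259} \approx 575.74$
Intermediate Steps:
$h{\left(Q,R \right)} = -10 + Q + R$
$f{\left(J \right)} = - 12 J$
$\sqrt{f{\left(h{\left(-17,-6 \right)} \right)} + 331079} = \sqrt{- 12 \left(-10 - 17 - 6\right) + 331079} = \sqrt{\left(-12\right) \left(-33\right) + 331079} = \sqrt{396 + 331079} = \sqrt{331475} = 5 \sqrt{13259}$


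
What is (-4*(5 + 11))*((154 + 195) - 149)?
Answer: -12800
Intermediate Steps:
(-4*(5 + 11))*((154 + 195) - 149) = (-4*16)*(349 - 149) = -64*200 = -12800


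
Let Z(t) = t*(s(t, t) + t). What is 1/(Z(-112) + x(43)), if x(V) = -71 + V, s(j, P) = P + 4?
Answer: 1/24612 ≈ 4.0631e-5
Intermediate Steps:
s(j, P) = 4 + P
Z(t) = t*(4 + 2*t) (Z(t) = t*((4 + t) + t) = t*(4 + 2*t))
1/(Z(-112) + x(43)) = 1/(2*(-112)*(2 - 112) + (-71 + 43)) = 1/(2*(-112)*(-110) - 28) = 1/(24640 - 28) = 1/24612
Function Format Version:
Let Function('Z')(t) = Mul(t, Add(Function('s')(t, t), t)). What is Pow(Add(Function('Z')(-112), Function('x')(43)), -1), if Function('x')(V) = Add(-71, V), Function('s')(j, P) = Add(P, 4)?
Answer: Rational(1, 24612) ≈ 4.0631e-5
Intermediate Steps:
Function('s')(j, P) = Add(4, P)
Function('Z')(t) = Mul(t, Add(4, Mul(2, t))) (Function('Z')(t) = Mul(t, Add(Add(4, t), t)) = Mul(t, Add(4, Mul(2, t))))
Pow(Add(Function('Z')(-112), Function('x')(43)), -1) = Pow(Add(Mul(2, -112, Add(2, -112)), Add(-71, 43)), -1) = Pow(Add(Mul(2, -112, -110), -28), -1) = Pow(Add(24640, -28), -1) = Pow(24612, -1) = Rational(1, 24612)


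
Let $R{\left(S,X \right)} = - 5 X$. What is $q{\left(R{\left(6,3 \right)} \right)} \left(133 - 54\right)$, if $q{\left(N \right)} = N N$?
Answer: $17775$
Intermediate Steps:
$q{\left(N \right)} = N^{2}$
$q{\left(R{\left(6,3 \right)} \right)} \left(133 - 54\right) = \left(\left(-5\right) 3\right)^{2} \left(133 - 54\right) = \left(-15\right)^{2} \cdot 79 = 225 \cdot 79 = 17775$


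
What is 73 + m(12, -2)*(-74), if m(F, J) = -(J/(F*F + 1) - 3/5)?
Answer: 3999/145 ≈ 27.579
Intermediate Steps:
m(F, J) = 3/5 - J/(1 + F**2) (m(F, J) = -(J/(F**2 + 1) - 3*1/5) = -(J/(1 + F**2) - 3/5) = -(-3/5 + J/(1 + F**2)) = 3/5 - J/(1 + F**2))
73 + m(12, -2)*(-74) = 73 + ((3 - 5*(-2) + 3*12**2)/(5*(1 + 12**2)))*(-74) = 73 + ((3 + 10 + 3*144)/(5*(1 + 144)))*(-74) = 73 + ((1/5)*(3 + 10 + 432)/145)*(-74) = 73 + ((1/5)*(1/145)*445)*(-74) = 73 + (89/145)*(-74) = 73 - 6586/145 = 3999/145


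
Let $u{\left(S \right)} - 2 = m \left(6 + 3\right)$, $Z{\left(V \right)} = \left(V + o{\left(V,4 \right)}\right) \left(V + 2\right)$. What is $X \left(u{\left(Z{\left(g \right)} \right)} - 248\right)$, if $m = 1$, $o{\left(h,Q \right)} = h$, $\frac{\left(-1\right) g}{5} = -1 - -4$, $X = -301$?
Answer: $71337$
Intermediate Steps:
$g = -15$ ($g = - 5 \left(-1 - -4\right) = - 5 \left(-1 + 4\right) = \left(-5\right) 3 = -15$)
$Z{\left(V \right)} = 2 V \left(2 + V\right)$ ($Z{\left(V \right)} = \left(V + V\right) \left(V + 2\right) = 2 V \left(2 + V\right)$)
$u{\left(S \right)} = 11$ ($u{\left(S \right)} = 2 + 1 \left(6 + 3\right) = 2 + 1 \cdot 9 = 2 + 9 = 11$)
$X \left(u{\left(Z{\left(g \right)} \right)} - 248\right) = - 301 \left(11 - 248\right) = \left(-301\right) \left(-237\right) = 71337$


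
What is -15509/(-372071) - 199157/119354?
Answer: -72249482961/44408162134 ≈ -1.6269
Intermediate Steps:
-15509/(-372071) - 199157/119354 = -15509*(-1/372071) - 199157*1/119354 = 15509/372071 - 199157/119354 = -72249482961/44408162134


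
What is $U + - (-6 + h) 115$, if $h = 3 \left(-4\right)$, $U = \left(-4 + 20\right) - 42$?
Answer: $2044$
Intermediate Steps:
$U = -26$ ($U = 16 - 42 = -26$)
$h = -12$
$U + - (-6 + h) 115 = -26 + - (-6 - 12) 115 = -26 + \left(-1\right) \left(-18\right) 115 = -26 + 18 \cdot 115 = -26 + 2070 = 2044$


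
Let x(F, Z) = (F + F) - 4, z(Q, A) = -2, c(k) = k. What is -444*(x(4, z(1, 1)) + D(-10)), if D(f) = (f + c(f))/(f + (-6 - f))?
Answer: -3256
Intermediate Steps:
x(F, Z) = -4 + 2*F (x(F, Z) = 2*F - 4 = -4 + 2*F)
D(f) = -f/3 (D(f) = (f + f)/(f + (-6 - f)) = (2*f)/(-6) = (2*f)*(-⅙) = -f/3)
-444*(x(4, z(1, 1)) + D(-10)) = -444*((-4 + 2*4) - ⅓*(-10)) = -444*((-4 + 8) + 10/3) = -444*(4 + 10/3) = -444*22/3 = -3256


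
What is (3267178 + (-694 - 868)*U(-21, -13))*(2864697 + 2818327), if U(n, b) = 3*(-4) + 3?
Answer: 18647342937664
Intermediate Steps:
U(n, b) = -9 (U(n, b) = -12 + 3 = -9)
(3267178 + (-694 - 868)*U(-21, -13))*(2864697 + 2818327) = (3267178 + (-694 - 868)*(-9))*(2864697 + 2818327) = (3267178 - 1562*(-9))*5683024 = (3267178 + 14058)*5683024 = 3281236*5683024 = 18647342937664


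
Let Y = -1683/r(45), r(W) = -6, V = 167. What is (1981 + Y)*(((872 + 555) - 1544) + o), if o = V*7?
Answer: 2379098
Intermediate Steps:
o = 1169 (o = 167*7 = 1169)
Y = 561/2 (Y = -1683/(-6) = -1683*(-⅙) = 561/2 ≈ 280.50)
(1981 + Y)*(((872 + 555) - 1544) + o) = (1981 + 561/2)*(((872 + 555) - 1544) + 1169) = 4523*((1427 - 1544) + 1169)/2 = 4523*(-117 + 1169)/2 = (4523/2)*1052 = 2379098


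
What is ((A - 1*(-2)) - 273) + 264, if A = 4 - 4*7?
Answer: -31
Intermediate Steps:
A = -24 (A = 4 - 28 = -24)
((A - 1*(-2)) - 273) + 264 = ((-24 - 1*(-2)) - 273) + 264 = ((-24 + 2) - 273) + 264 = (-22 - 273) + 264 = -295 + 264 = -31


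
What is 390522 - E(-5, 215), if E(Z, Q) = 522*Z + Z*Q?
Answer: 394207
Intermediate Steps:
E(Z, Q) = 522*Z + Q*Z
390522 - E(-5, 215) = 390522 - (-5)*(522 + 215) = 390522 - (-5)*737 = 390522 - 1*(-3685) = 390522 + 3685 = 394207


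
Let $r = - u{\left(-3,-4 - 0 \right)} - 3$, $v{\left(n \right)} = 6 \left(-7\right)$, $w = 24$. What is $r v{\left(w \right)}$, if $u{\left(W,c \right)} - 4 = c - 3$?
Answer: $0$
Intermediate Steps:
$v{\left(n \right)} = -42$
$u{\left(W,c \right)} = 1 + c$ ($u{\left(W,c \right)} = 4 + \left(c - 3\right) = 4 + \left(-3 + c\right) = 1 + c$)
$r = 0$ ($r = - (1 - 4) - 3 = \left(-1\right) \left(-3\right) - 3 = 3 - 3 = 0$)
$r v{\left(w \right)} = 0 \left(-42\right) = 0$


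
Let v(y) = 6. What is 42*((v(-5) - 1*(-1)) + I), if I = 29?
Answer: 1512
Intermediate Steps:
42*((v(-5) - 1*(-1)) + I) = 42*((6 - 1*(-1)) + 29) = 42*((6 + 1) + 29) = 42*(7 + 29) = 42*36 = 1512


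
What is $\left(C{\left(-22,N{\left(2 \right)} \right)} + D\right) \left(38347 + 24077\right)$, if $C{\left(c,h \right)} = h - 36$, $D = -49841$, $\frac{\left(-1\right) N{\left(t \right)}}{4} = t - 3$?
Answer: $-3113272152$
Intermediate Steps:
$N{\left(t \right)} = 12 - 4 t$ ($N{\left(t \right)} = - 4 \left(t - 3\right) = - 4 \left(-3 + t\right) = 12 - 4 t$)
$C{\left(c,h \right)} = -36 + h$ ($C{\left(c,h \right)} = h - 36 = -36 + h$)
$\left(C{\left(-22,N{\left(2 \right)} \right)} + D\right) \left(38347 + 24077\right) = \left(\left(-36 + \left(12 - 8\right)\right) - 49841\right) \left(38347 + 24077\right) = \left(\left(-36 + \left(12 - 8\right)\right) - 49841\right) 62424 = \left(\left(-36 + 4\right) - 49841\right) 62424 = \left(-32 - 49841\right) 62424 = \left(-49873\right) 62424 = -3113272152$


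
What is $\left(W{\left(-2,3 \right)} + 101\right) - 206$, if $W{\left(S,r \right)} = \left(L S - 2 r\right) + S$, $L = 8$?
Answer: $-129$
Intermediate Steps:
$W{\left(S,r \right)} = - 2 r + 9 S$ ($W{\left(S,r \right)} = \left(8 S - 2 r\right) + S = \left(- 2 r + 8 S\right) + S = - 2 r + 9 S$)
$\left(W{\left(-2,3 \right)} + 101\right) - 206 = \left(\left(\left(-2\right) 3 + 9 \left(-2\right)\right) + 101\right) - 206 = \left(\left(-6 - 18\right) + 101\right) - 206 = \left(-24 + 101\right) - 206 = 77 - 206 = -129$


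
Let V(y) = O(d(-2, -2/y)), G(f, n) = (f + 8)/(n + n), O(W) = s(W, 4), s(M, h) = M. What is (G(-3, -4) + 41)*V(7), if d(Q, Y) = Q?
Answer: -323/4 ≈ -80.750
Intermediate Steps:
O(W) = W
G(f, n) = (8 + f)/(2*n) (G(f, n) = (8 + f)/((2*n)) = (8 + f)*(1/(2*n)) = (8 + f)/(2*n))
V(y) = -2
(G(-3, -4) + 41)*V(7) = ((½)*(8 - 3)/(-4) + 41)*(-2) = ((½)*(-¼)*5 + 41)*(-2) = (-5/8 + 41)*(-2) = (323/8)*(-2) = -323/4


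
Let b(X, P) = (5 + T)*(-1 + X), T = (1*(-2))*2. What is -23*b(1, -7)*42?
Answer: 0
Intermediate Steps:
T = -4 (T = -2*2 = -4)
b(X, P) = -1 + X (b(X, P) = (5 - 4)*(-1 + X) = 1*(-1 + X) = -1 + X)
-23*b(1, -7)*42 = -23*(-1 + 1)*42 = -23*0*42 = 0*42 = 0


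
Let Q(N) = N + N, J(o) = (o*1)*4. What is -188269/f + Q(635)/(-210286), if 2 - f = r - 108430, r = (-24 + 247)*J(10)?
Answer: -19858357587/10462990216 ≈ -1.8980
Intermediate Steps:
J(o) = 4*o (J(o) = o*4 = 4*o)
r = 8920 (r = (-24 + 247)*(4*10) = 223*40 = 8920)
Q(N) = 2*N
f = 99512 (f = 2 - (8920 - 108430) = 2 - 1*(-99510) = 2 + 99510 = 99512)
-188269/f + Q(635)/(-210286) = -188269/99512 + (2*635)/(-210286) = -188269*1/99512 + 1270*(-1/210286) = -188269/99512 - 635/105143 = -19858357587/10462990216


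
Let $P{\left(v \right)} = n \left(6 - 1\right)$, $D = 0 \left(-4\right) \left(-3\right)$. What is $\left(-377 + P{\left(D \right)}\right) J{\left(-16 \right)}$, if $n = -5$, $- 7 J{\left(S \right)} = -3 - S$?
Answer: $\frac{5226}{7} \approx 746.57$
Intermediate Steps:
$J{\left(S \right)} = \frac{3}{7} + \frac{S}{7}$ ($J{\left(S \right)} = - \frac{-3 - S}{7} = \frac{3}{7} + \frac{S}{7}$)
$D = 0$ ($D = 0 \left(-3\right) = 0$)
$P{\left(v \right)} = -25$ ($P{\left(v \right)} = - 5 \left(6 - 1\right) = \left(-5\right) 5 = -25$)
$\left(-377 + P{\left(D \right)}\right) J{\left(-16 \right)} = \left(-377 - 25\right) \left(\frac{3}{7} + \frac{1}{7} \left(-16\right)\right) = - 402 \left(\frac{3}{7} - \frac{16}{7}\right) = \left(-402\right) \left(- \frac{13}{7}\right) = \frac{5226}{7}$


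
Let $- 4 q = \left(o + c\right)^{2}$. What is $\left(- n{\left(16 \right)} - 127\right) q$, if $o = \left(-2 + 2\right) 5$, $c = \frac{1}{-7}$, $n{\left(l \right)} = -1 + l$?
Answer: $\frac{71}{98} \approx 0.72449$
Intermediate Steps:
$c = - \frac{1}{7} \approx -0.14286$
$o = 0$ ($o = 0 \cdot 5 = 0$)
$q = - \frac{1}{196}$ ($q = - \frac{\left(0 - \frac{1}{7}\right)^{2}}{4} = - \frac{\left(- \frac{1}{7}\right)^{2}}{4} = \left(- \frac{1}{4}\right) \frac{1}{49} = - \frac{1}{196} \approx -0.005102$)
$\left(- n{\left(16 \right)} - 127\right) q = \left(- (-1 + 16) - 127\right) \left(- \frac{1}{196}\right) = \left(\left(-1\right) 15 - 127\right) \left(- \frac{1}{196}\right) = \left(-15 - 127\right) \left(- \frac{1}{196}\right) = \left(-142\right) \left(- \frac{1}{196}\right) = \frac{71}{98}$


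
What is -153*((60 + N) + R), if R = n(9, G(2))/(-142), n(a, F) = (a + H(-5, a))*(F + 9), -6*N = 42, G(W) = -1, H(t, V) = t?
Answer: -573291/71 ≈ -8074.5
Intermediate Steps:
N = -7 (N = -⅙*42 = -7)
n(a, F) = (-5 + a)*(9 + F) (n(a, F) = (a - 5)*(F + 9) = (-5 + a)*(9 + F))
R = -16/71 (R = (-45 - 5*(-1) + 9*9 - 1*9)/(-142) = (-45 + 5 + 81 - 9)*(-1/142) = 32*(-1/142) = -16/71 ≈ -0.22535)
-153*((60 + N) + R) = -153*((60 - 7) - 16/71) = -153*(53 - 16/71) = -153*3747/71 = -573291/71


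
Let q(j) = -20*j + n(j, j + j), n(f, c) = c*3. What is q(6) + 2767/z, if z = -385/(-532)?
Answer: 205672/55 ≈ 3739.5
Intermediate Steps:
z = 55/76 (z = -385*(-1/532) = 55/76 ≈ 0.72368)
n(f, c) = 3*c
q(j) = -14*j (q(j) = -20*j + 3*(j + j) = -20*j + 3*(2*j) = -20*j + 6*j = -14*j)
q(6) + 2767/z = -14*6 + 2767/(55/76) = -84 + 2767*(76/55) = -84 + 210292/55 = 205672/55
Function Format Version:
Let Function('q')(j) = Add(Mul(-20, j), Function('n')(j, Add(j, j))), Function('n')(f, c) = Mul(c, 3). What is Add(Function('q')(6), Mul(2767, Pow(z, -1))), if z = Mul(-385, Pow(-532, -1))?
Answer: Rational(205672, 55) ≈ 3739.5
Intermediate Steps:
z = Rational(55, 76) (z = Mul(-385, Rational(-1, 532)) = Rational(55, 76) ≈ 0.72368)
Function('n')(f, c) = Mul(3, c)
Function('q')(j) = Mul(-14, j) (Function('q')(j) = Add(Mul(-20, j), Mul(3, Add(j, j))) = Add(Mul(-20, j), Mul(3, Mul(2, j))) = Add(Mul(-20, j), Mul(6, j)) = Mul(-14, j))
Add(Function('q')(6), Mul(2767, Pow(z, -1))) = Add(Mul(-14, 6), Mul(2767, Pow(Rational(55, 76), -1))) = Add(-84, Mul(2767, Rational(76, 55))) = Add(-84, Rational(210292, 55)) = Rational(205672, 55)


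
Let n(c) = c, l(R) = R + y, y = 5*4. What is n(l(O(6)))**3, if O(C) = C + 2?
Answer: 21952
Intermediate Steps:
y = 20
O(C) = 2 + C
l(R) = 20 + R (l(R) = R + 20 = 20 + R)
n(l(O(6)))**3 = (20 + (2 + 6))**3 = (20 + 8)**3 = 28**3 = 21952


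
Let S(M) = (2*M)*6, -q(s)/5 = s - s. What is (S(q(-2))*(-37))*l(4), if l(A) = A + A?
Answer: 0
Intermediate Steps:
q(s) = 0 (q(s) = -5*(s - s) = -5*0 = 0)
l(A) = 2*A
S(M) = 12*M
(S(q(-2))*(-37))*l(4) = ((12*0)*(-37))*(2*4) = (0*(-37))*8 = 0*8 = 0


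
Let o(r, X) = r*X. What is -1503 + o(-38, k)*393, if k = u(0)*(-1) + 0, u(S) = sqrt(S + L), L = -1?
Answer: -1503 + 14934*I ≈ -1503.0 + 14934.0*I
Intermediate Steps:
u(S) = sqrt(-1 + S) (u(S) = sqrt(S - 1) = sqrt(-1 + S))
k = -I (k = sqrt(-1 + 0)*(-1) + 0 = sqrt(-1)*(-1) + 0 = I*(-1) + 0 = -I + 0 = -I ≈ -1.0*I)
o(r, X) = X*r
-1503 + o(-38, k)*393 = -1503 + (-I*(-38))*393 = -1503 + (38*I)*393 = -1503 + 14934*I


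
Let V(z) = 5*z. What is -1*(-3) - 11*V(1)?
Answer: -52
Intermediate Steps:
-1*(-3) - 11*V(1) = -1*(-3) - 55 = 3 - 11*5 = 3 - 55 = -52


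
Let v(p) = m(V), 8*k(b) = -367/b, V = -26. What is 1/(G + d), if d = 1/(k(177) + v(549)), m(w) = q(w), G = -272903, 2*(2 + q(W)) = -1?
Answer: -3907/1066233437 ≈ -3.6643e-6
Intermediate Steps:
q(W) = -5/2 (q(W) = -2 + (1/2)*(-1) = -2 - 1/2 = -5/2)
m(w) = -5/2
k(b) = -367/(8*b) (k(b) = (-367/b)/8 = -367/(8*b))
v(p) = -5/2
d = -1416/3907 (d = 1/(-367/8/177 - 5/2) = 1/(-367/8*1/177 - 5/2) = 1/(-367/1416 - 5/2) = 1/(-3907/1416) = -1416/3907 ≈ -0.36243)
1/(G + d) = 1/(-272903 - 1416/3907) = 1/(-1066233437/3907) = -3907/1066233437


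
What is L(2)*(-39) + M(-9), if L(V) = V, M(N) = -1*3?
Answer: -81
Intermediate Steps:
M(N) = -3
L(2)*(-39) + M(-9) = 2*(-39) - 3 = -78 - 3 = -81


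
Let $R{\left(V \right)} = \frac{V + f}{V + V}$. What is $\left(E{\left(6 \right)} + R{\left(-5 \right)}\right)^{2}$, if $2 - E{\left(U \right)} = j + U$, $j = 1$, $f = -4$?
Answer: $\frac{1681}{100} \approx 16.81$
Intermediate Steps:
$E{\left(U \right)} = 1 - U$ ($E{\left(U \right)} = 2 - \left(1 + U\right) = 1 - U$)
$R{\left(V \right)} = \frac{-4 + V}{2 V}$ ($R{\left(V \right)} = \frac{V - 4}{V + V} = \frac{-4 + V}{2 V}$)
$\left(E{\left(6 \right)} + R{\left(-5 \right)}\right)^{2} = \left(\left(1 - 6\right) + \frac{-4 - 5}{2 \left(-5\right)}\right)^{2} = \left(\left(1 - 6\right) + \frac{1}{2} \left(- \frac{1}{5}\right) \left(-9\right)\right)^{2} = \left(-5 + \frac{9}{10}\right)^{2} = \left(- \frac{41}{10}\right)^{2} = \frac{1681}{100}$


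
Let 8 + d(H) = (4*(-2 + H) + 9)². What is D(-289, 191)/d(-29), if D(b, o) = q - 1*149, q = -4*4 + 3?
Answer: -162/13217 ≈ -0.012257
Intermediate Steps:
d(H) = -8 + (1 + 4*H)² (d(H) = -8 + (4*(-2 + H) + 9)² = -8 + ((-8 + 4*H) + 9)² = -8 + (1 + 4*H)²)
q = -13 (q = -16 + 3 = -13)
D(b, o) = -162 (D(b, o) = -13 - 1*149 = -13 - 149 = -162)
D(-289, 191)/d(-29) = -162/(-8 + (1 + 4*(-29))²) = -162/(-8 + (1 - 116)²) = -162/(-8 + (-115)²) = -162/(-8 + 13225) = -162/13217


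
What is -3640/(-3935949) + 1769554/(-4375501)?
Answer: -6948947473106/17221748785449 ≈ -0.40350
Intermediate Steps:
-3640/(-3935949) + 1769554/(-4375501) = -3640*(-1/3935949) + 1769554*(-1/4375501) = 3640/3935949 - 1769554/4375501 = -6948947473106/17221748785449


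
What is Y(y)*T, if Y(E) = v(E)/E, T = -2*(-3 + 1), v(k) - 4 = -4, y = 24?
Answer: 0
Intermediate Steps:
v(k) = 0 (v(k) = 4 - 4 = 0)
T = 4 (T = -2*(-2) = 4)
Y(E) = 0 (Y(E) = 0/E = 0)
Y(y)*T = 0*4 = 0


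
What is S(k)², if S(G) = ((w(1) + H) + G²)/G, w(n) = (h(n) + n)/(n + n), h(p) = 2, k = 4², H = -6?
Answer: 253009/1024 ≈ 247.08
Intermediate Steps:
k = 16
w(n) = (2 + n)/(2*n) (w(n) = (2 + n)/(n + n) = (2 + n)/((2*n)) = (2 + n)*(1/(2*n)) = (2 + n)/(2*n))
S(G) = (-9/2 + G²)/G (S(G) = (((½)*(2 + 1)/1 - 6) + G²)/G = (((½)*1*3 - 6) + G²)/G = ((3/2 - 6) + G²)/G = (-9/2 + G²)/G)
S(k)² = (16 - 9/2/16)² = (16 - 9/2*1/16)² = (16 - 9/32)² = (503/32)² = 253009/1024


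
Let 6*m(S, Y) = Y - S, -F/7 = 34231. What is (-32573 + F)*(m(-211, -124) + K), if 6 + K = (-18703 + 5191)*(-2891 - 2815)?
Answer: -20985707597295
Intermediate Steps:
F = -239617 (F = -7*34231 = -239617)
m(S, Y) = -S/6 + Y/6 (m(S, Y) = (Y - S)/6 = -S/6 + Y/6)
K = 77099466 (K = -6 + (-18703 + 5191)*(-2891 - 2815) = -6 - 13512*(-5706) = -6 + 77099472 = 77099466)
(-32573 + F)*(m(-211, -124) + K) = (-32573 - 239617)*((-⅙*(-211) + (⅙)*(-124)) + 77099466) = -272190*((211/6 - 62/3) + 77099466) = -272190*(29/2 + 77099466) = -272190*154198961/2 = -20985707597295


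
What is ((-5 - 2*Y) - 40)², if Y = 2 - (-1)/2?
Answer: 2500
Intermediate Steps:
Y = 5/2 (Y = 2 - (-1)/2 = 2 - 1*(-½) = 2 + ½ = 5/2 ≈ 2.5000)
((-5 - 2*Y) - 40)² = ((-5 - 2*5/2) - 40)² = ((-5 - 5) - 40)² = (-10 - 40)² = (-50)² = 2500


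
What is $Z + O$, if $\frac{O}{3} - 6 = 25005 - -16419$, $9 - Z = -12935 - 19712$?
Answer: $156946$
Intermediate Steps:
$Z = 32656$ ($Z = 9 - \left(-12935 - 19712\right) = 9 - -32647 = 9 + 32647 = 32656$)
$O = 124290$ ($O = 18 + 3 \left(25005 - -16419\right) = 18 + 3 \left(25005 + 16419\right) = 18 + 3 \cdot 41424 = 18 + 124272 = 124290$)
$Z + O = 32656 + 124290 = 156946$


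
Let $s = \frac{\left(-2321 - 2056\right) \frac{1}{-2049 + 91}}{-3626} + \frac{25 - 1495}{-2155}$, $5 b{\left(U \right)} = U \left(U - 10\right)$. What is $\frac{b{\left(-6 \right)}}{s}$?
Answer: $\frac{97919172736}{3475712775} \approx 28.172$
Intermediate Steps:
$b{\left(U \right)} = \frac{U \left(-10 + U\right)}{5}$ ($b{\left(U \right)} = \frac{U \left(U - 10\right)}{5} = \frac{U \left(-10 + U\right)}{5}$)
$s = \frac{2085427665}{3059974148}$ ($s = - \frac{4377}{-1958} \left(- \frac{1}{3626}\right) + \left(25 - 1495\right) \left(- \frac{1}{2155}\right) = \left(-4377\right) \left(- \frac{1}{1958}\right) \left(- \frac{1}{3626}\right) - - \frac{294}{431} = \frac{4377}{1958} \left(- \frac{1}{3626}\right) + \frac{294}{431} = - \frac{4377}{7099708} + \frac{294}{431} = \frac{2085427665}{3059974148} \approx 0.68152$)
$\frac{b{\left(-6 \right)}}{s} = \frac{\frac{1}{5} \left(-6\right) \left(-10 - 6\right)}{\frac{2085427665}{3059974148}} = \frac{1}{5} \left(-6\right) \left(-16\right) \frac{3059974148}{2085427665} = \frac{96}{5} \cdot \frac{3059974148}{2085427665} = \frac{97919172736}{3475712775}$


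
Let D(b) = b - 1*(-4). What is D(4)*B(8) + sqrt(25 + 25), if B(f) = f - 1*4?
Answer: 32 + 5*sqrt(2) ≈ 39.071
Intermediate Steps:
B(f) = -4 + f (B(f) = f - 4 = -4 + f)
D(b) = 4 + b (D(b) = b + 4 = 4 + b)
D(4)*B(8) + sqrt(25 + 25) = (4 + 4)*(-4 + 8) + sqrt(25 + 25) = 8*4 + sqrt(50) = 32 + 5*sqrt(2)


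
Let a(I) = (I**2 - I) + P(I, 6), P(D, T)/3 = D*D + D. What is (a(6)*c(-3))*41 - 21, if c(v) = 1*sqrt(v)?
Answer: -21 + 6396*I*sqrt(3) ≈ -21.0 + 11078.0*I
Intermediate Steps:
P(D, T) = 3*D + 3*D**2 (P(D, T) = 3*(D*D + D) = 3*(D**2 + D) = 3*(D + D**2) = 3*D + 3*D**2)
c(v) = sqrt(v)
a(I) = I**2 - I + 3*I*(1 + I) (a(I) = (I**2 - I) + 3*I*(1 + I) = I**2 - I + 3*I*(1 + I))
(a(6)*c(-3))*41 - 21 = ((2*6*(1 + 2*6))*sqrt(-3))*41 - 21 = ((2*6*(1 + 12))*(I*sqrt(3)))*41 - 21 = ((2*6*13)*(I*sqrt(3)))*41 - 21 = (156*(I*sqrt(3)))*41 - 21 = (156*I*sqrt(3))*41 - 21 = 6396*I*sqrt(3) - 21 = -21 + 6396*I*sqrt(3)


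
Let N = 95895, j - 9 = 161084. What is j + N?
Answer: 256988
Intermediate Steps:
j = 161093 (j = 9 + 161084 = 161093)
j + N = 161093 + 95895 = 256988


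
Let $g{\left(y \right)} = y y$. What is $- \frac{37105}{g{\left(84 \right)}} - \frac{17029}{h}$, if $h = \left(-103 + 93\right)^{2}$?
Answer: $- \frac{30966781}{176400} \approx -175.55$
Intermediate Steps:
$h = 100$ ($h = \left(-10\right)^{2} = 100$)
$g{\left(y \right)} = y^{2}$
$- \frac{37105}{g{\left(84 \right)}} - \frac{17029}{h} = - \frac{37105}{84^{2}} - \frac{17029}{100} = - \frac{37105}{7056} - \frac{17029}{100} = - \frac{30966781}{176400}$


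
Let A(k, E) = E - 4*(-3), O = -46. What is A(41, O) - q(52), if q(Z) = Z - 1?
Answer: -85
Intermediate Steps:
q(Z) = -1 + Z
A(k, E) = 12 + E (A(k, E) = E + 12 = 12 + E)
A(41, O) - q(52) = (12 - 46) - (-1 + 52) = -34 - 1*51 = -34 - 51 = -85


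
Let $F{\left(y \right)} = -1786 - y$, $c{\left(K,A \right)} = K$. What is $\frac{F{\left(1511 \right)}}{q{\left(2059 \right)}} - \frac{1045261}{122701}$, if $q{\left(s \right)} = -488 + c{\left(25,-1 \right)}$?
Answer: $- \frac{79410646}{56810563} \approx -1.3978$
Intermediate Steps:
$q{\left(s \right)} = -463$ ($q{\left(s \right)} = -488 + 25 = -463$)
$\frac{F{\left(1511 \right)}}{q{\left(2059 \right)}} - \frac{1045261}{122701} = \frac{-1786 - 1511}{-463} - \frac{1045261}{122701} = \left(-1786 - 1511\right) \left(- \frac{1}{463}\right) - \frac{1045261}{122701} = \left(-3297\right) \left(- \frac{1}{463}\right) - \frac{1045261}{122701} = \frac{3297}{463} - \frac{1045261}{122701} = - \frac{79410646}{56810563}$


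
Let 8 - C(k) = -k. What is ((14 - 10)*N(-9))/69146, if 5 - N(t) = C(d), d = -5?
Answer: 4/34573 ≈ 0.00011570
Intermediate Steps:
C(k) = 8 + k (C(k) = 8 - (-1)*k = 8 + k)
N(t) = 2 (N(t) = 5 - (8 - 5) = 5 - 1*3 = 5 - 3 = 2)
((14 - 10)*N(-9))/69146 = ((14 - 10)*2)/69146 = (4*2)*(1/69146) = 8*(1/69146) = 4/34573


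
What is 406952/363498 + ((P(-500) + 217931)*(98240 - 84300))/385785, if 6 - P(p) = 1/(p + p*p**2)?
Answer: 383501223902857025117/48691887798022125 ≈ 7876.1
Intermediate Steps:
P(p) = 6 - 1/(p + p**3) (P(p) = 6 - 1/(p + p*p**2) = 6 - 1/(p + p**3))
406952/363498 + ((P(-500) + 217931)*(98240 - 84300))/385785 = 406952/363498 + (((-1 + 6*(-500) + 6*(-500)**3)/(-500 + (-500)**3) + 217931)*(98240 - 84300))/385785 = 406952*(1/363498) + (((-1 - 3000 + 6*(-125000000))/(-500 - 125000000) + 217931)*13940)*(1/385785) = 203476/181749 + (((-1 - 3000 - 750000000)/(-125000500) + 217931)*13940)*(1/385785) = 203476/181749 + ((-1/125000500*(-750003001) + 217931)*13940)*(1/385785) = 203476/181749 + ((750003001/125000500 + 217931)*13940)*(1/385785) = 203476/181749 + ((27242233968501/125000500)*13940)*(1/385785) = 203476/181749 + (18987837076045197/6250025)*(1/385785) = 203476/181749 + 2109759675116133/267907321625 = 383501223902857025117/48691887798022125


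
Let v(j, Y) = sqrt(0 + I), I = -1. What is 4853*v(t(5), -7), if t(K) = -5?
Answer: 4853*I ≈ 4853.0*I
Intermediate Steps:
v(j, Y) = I (v(j, Y) = sqrt(0 - 1) = sqrt(-1) = I)
4853*v(t(5), -7) = 4853*I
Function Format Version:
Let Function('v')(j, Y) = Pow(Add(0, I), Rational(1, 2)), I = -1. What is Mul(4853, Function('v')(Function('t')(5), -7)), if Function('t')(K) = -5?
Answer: Mul(4853, I) ≈ Mul(4853.0, I)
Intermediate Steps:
Function('v')(j, Y) = I (Function('v')(j, Y) = Pow(Add(0, -1), Rational(1, 2)) = Pow(-1, Rational(1, 2)) = I)
Mul(4853, Function('v')(Function('t')(5), -7)) = Mul(4853, I)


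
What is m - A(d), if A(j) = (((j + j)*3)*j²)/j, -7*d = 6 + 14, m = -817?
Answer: -42433/49 ≈ -865.98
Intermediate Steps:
d = -20/7 (d = -(6 + 14)/7 = -⅐*20 = -20/7 ≈ -2.8571)
A(j) = 6*j² (A(j) = (((2*j)*3)*j²)/j = ((6*j)*j²)/j = (6*j³)/j = 6*j²)
m - A(d) = -817 - 6*(-20/7)² = -817 - 6*400/49 = -817 - 1*2400/49 = -817 - 2400/49 = -42433/49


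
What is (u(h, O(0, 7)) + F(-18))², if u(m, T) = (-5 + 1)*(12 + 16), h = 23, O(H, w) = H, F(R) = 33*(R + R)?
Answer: 1690000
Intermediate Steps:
F(R) = 66*R (F(R) = 33*(2*R) = 66*R)
u(m, T) = -112 (u(m, T) = -4*28 = -112)
(u(h, O(0, 7)) + F(-18))² = (-112 + 66*(-18))² = (-112 - 1188)² = (-1300)² = 1690000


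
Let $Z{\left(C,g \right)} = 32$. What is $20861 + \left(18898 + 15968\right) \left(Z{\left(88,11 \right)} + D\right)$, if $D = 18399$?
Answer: $642636107$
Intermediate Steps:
$20861 + \left(18898 + 15968\right) \left(Z{\left(88,11 \right)} + D\right) = 20861 + \left(18898 + 15968\right) \left(32 + 18399\right) = 20861 + 34866 \cdot 18431 = 20861 + 642615246 = 642636107$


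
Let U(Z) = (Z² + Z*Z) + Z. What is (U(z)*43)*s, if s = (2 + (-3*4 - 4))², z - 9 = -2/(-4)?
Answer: 1601320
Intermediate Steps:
z = 19/2 (z = 9 - 2/(-4) = 9 - 2*(-¼) = 9 + ½ = 19/2 ≈ 9.5000)
U(Z) = Z + 2*Z² (U(Z) = (Z² + Z²) + Z = 2*Z² + Z = Z + 2*Z²)
s = 196 (s = (2 + (-12 - 4))² = (2 - 16)² = (-14)² = 196)
(U(z)*43)*s = ((19*(1 + 2*(19/2))/2)*43)*196 = ((19*(1 + 19)/2)*43)*196 = (((19/2)*20)*43)*196 = (190*43)*196 = 8170*196 = 1601320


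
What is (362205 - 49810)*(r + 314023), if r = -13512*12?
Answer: 47446240205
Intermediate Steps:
r = -162144
(362205 - 49810)*(r + 314023) = (362205 - 49810)*(-162144 + 314023) = 312395*151879 = 47446240205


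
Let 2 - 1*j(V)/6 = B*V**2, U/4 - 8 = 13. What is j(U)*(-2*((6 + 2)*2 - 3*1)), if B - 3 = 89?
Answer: 101267400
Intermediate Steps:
B = 92 (B = 3 + 89 = 92)
U = 84 (U = 32 + 4*13 = 32 + 52 = 84)
j(V) = 12 - 552*V**2
j(U)*(-2*((6 + 2)*2 - 3*1)) = (12 - 552*84**2)*(-2*((6 + 2)*2 - 3*1)) = (12 - 552*7056)*(-2*(8*2 - 3)) = (12 - 3894912)*(-2*(16 - 3)) = -(-7789800)*13 = -3894900*(-26) = 101267400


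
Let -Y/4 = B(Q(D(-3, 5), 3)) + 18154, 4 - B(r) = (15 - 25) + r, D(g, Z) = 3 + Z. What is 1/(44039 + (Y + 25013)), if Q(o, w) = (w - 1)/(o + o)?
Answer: -2/7239 ≈ -0.00027628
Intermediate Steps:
Q(o, w) = (-1 + w)/(2*o) (Q(o, w) = (-1 + w)/((2*o)) = (-1 + w)*(1/(2*o)) = (-1 + w)/(2*o))
B(r) = 14 - r (B(r) = 4 - ((15 - 25) + r) = 4 - (-10 + r) = 4 + (10 - r) = 14 - r)
Y = -145343/2 (Y = -4*((14 - (-1 + 3)/(2*(3 + 5))) + 18154) = -4*((14 - 2/(2*8)) + 18154) = -4*((14 - 1*⅛) + 18154) = -4*((14 - ⅛) + 18154) = -4*(111/8 + 18154) = -4*145343/8 = -145343/2 ≈ -72672.)
1/(44039 + (Y + 25013)) = 1/(44039 + (-145343/2 + 25013)) = 1/(44039 - 95317/2) = 1/(-7239/2) = -2/7239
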